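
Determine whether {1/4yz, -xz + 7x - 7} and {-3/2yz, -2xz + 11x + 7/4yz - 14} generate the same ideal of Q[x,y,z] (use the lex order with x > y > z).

No, the ideals differ.

Equality of ideals is decidable: compute both reduced Gröbner bases (unique for the ordering) and check whether they agree.
Buchberger on the first generating set:
f_1 = 1/4yz, LT = yz.
f_2 = -xz + 7x - 7, LT = xz.

S(f_1,f_2): lcm = xyz. S = 7xy - 7y.
  reduce S modulo (f_1, f_2):
  remainder 7xy - 7y ≠ 0; add g_3 = 7xy - 7y to the basis.

The other S-polynomials (S(f_1,g_3), S(f_2,g_3)) all reduce to 0 modulo the current basis, so we have a Gröbner basis.
Inter-reduce: drop elements whose leading term is divisible by another's, tail-reduce, and make monic.
Reduced Gröbner basis: {xy - y, xz - 7x + 7, yz}.

Buchberger on the second generating set:
h_1 = -3/2yz, LT = yz.
h_2 = -2xz + 11x + 7/4yz - 14, LT = xz.

S(h_1,h_2): lcm = xyz. S = 11/2xy + 7/8y^2z - 7y.
  reduce S modulo (h_1, h_2):
  remainder 11/2xy - 7y ≠ 0; add k_3 = 11/2xy - 7y to the basis.

The other S-polynomials (S(h_1,k_3), S(h_2,k_3)) all reduce to 0 modulo the current basis, so we have a Gröbner basis.
Inter-reduce: drop elements whose leading term is divisible by another's, tail-reduce, and make monic.
Reduced Gröbner basis: {xy - 14/11y, xz - 11/2x + 7, yz}.

Since the reduced bases disagree, the two ideals are not the same.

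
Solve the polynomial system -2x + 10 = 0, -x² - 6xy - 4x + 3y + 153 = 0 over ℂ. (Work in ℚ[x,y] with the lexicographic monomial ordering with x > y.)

{(5, 4)}

Compute a lex Gröbner basis by Buchberger's algorithm.
f_1 = -2x + 10, LT = x.
f_2 = -x² - 6xy - 4x + 3y + 153, LT = x².

S(f_1,f_2): lcm = x². S = -6xy - 9x + 3y + 153.
  leading term xy: subtract (3y)·f_1 from -6xy - 9x + 3y + 153 → -9x - 27y + 153
  leading term x: subtract (9/2)·f_1 from -9x - 27y + 153 → -27y + 108
  leading term y: no divisor's leading term divides it; move -27y to the remainder.
  leading term 1: no divisor's leading term divides it; move 108 to the remainder.
  remainder -27y + 108 ≠ 0; add h_3 = -27y + 108 to the basis.

The other S-polynomials (S(f_1,h_3), S(f_2,h_3)) all reduce to 0 modulo the current basis, so we have a Gröbner basis.
Inter-reduce: drop elements whose leading term is divisible by another's, tail-reduce, and make monic.
Reduced Gröbner basis: {x - 5, y - 4}.

A lex Gröbner basis eliminates variables successively. Here y - 4 depends only on y, with roots {4}; lifting each root through the earlier basis elements recovers the full solutions.
  y = 4: the earlier basis element becomes x - 5 = 0, giving x = 5 — point (5, 4).
Substituting each solution back into the original system confirms all equations vanish.
A lex Gröbner basis triangularizes the system, enabling back-substitution.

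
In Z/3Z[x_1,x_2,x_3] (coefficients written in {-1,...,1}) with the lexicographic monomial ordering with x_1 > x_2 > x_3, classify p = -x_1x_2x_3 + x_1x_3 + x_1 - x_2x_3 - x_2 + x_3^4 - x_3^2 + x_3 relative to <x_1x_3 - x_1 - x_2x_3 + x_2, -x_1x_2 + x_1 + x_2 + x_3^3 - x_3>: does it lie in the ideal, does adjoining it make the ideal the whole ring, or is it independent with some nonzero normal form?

First compute the reduced Gröbner basis of I by Buchberger's algorithm.
f_1 = x_1x_3 - x_1 - x_2x_3 + x_2, LT = x_1x_3.
f_2 = -x_1x_2 + x_1 + x_2 + x_3^3 - x_3, LT = x_1x_2.

S(f_1,f_2): lcm = x_1x_2x_3. S = -x_1x_2 + x_1x_3 - x_2^2x_3 + x_2^2 + x_2x_3 + x_3^4 - x_3^2.
  leading term x_1x_2: subtract (1)·f_2 from -x_1x_2 + x_1x_3 - x_2^2x_3 + x_2^2 + x_2x_3 + x_3^4 - x_3^2 → x_1x_3 - x_1 - x_2^2x_3 + x_2^2 + x_2x_3 - x_2 + x_3^4 - x_3^3 - x_3^2 + x_3
  leading term x_1x_3: subtract (1)·f_1 from x_1x_3 - x_1 - x_2^2x_3 + x_2^2 + x_2x_3 - x_2 + x_3^4 - x_3^3 - x_3^2 + x_3 → -x_2^2x_3 + x_2^2 - x_2x_3 + x_2 + x_3^4 - x_3^3 - x_3^2 + x_3
  leading term x_2^2x_3: no divisor's leading term divides it; move -x_2^2x_3 to the remainder.
  leading term x_2^2: no divisor's leading term divides it; move x_2^2 to the remainder.
  leading term x_2x_3: no divisor's leading term divides it; move -x_2x_3 to the remainder.
  leading term x_2: no divisor's leading term divides it; move x_2 to the remainder.
  leading term x_3^4: no divisor's leading term divides it; move x_3^4 to the remainder.
  leading term x_3^3: no divisor's leading term divides it; move -x_3^3 to the remainder.
  leading term x_3^2: no divisor's leading term divides it; move -x_3^2 to the remainder.
  leading term x_3: no divisor's leading term divides it; move x_3 to the remainder.
  remainder -x_2^2x_3 + x_2^2 - x_2x_3 + x_2 + x_3^4 - x_3^3 - x_3^2 + x_3 ≠ 0; add h_3 = -x_2^2x_3 + x_2^2 - x_2x_3 + x_2 + x_3^4 - x_3^3 - x_3^2 + x_3 to the basis.

The other S-polynomials (S(f_1,h_3), S(f_2,h_3)) all reduce to 0 modulo the current basis, so we have a Gröbner basis.
Inter-reduce: drop elements whose leading term is divisible by another's, tail-reduce, and make monic.
Reduced Gröbner basis: {x_1x_2 - x_1 - x_2 - x_3^3 + x_3, x_1x_3 - x_1 - x_2x_3 + x_2, x_2^2x_3 - x_2^2 + x_2x_3 - x_2 - x_3^4 + x_3^3 + x_3^2 - x_3}.
Label its elements g_1 = x_1x_2 - x_1 - x_2 - x_3^3 + x_3, g_2 = x_1x_3 - x_1 - x_2x_3 + x_2, g_3 = x_2^2x_3 - x_2^2 + x_2x_3 - x_2 - x_3^4 + x_3^3 + x_3^2 - x_3.

Reduce p = -x_1x_2x_3 + x_1x_3 + x_1 - x_2x_3 - x_2 + x_3^4 - x_3^2 + x_3 modulo G:
  leading term x_1x_2x_3: subtract (-x_3)·g_1 from -x_1x_2x_3 + x_1x_3 + x_1 - x_2x_3 - x_2 + x_3^4 - x_3^2 + x_3 → x_1 + x_2x_3 - x_2 + x_3
  leading term x_1: no divisor's leading term divides it; move x_1 to the remainder.
  leading term x_2x_3: no divisor's leading term divides it; move x_2x_3 to the remainder.
  leading term x_2: no divisor's leading term divides it; move -x_2 to the remainder.
  leading term x_3: no divisor's leading term divides it; move x_3 to the remainder.
  normal form = x_1 + x_2x_3 - x_2 + x_3.
The normal form is nonzero, so p ∉ I. Since p minus its normal form lies in I, I + (p) = I + (r) where r = x_1 + x_2x_3 - x_2 + x_3; decide whether this ideal is the whole ring.
Run Buchberger on G together with r (pairs among the g_i already reduce to 0 since G is a Gröbner basis):
g_1 = x_1x_2 - x_1 - x_2 - x_3^3 + x_3, LT = x_1x_2.
g_2 = x_1x_3 - x_1 - x_2x_3 + x_2, LT = x_1x_3.
g_3 = x_2^2x_3 - x_2^2 + x_2x_3 - x_2 - x_3^4 + x_3^3 + x_3^2 - x_3, LT = x_2^2x_3.
r = x_1 + x_2x_3 - x_2 + x_3, LT = x_1.

S(g_1,r): lcm = x_1x_2. S = -x_1 - x_2^2x_3 + x_2^2 - x_2x_3 - x_2 - x_3^3 + x_3.
  leading term x_1: subtract (-1)·r from -x_1 - x_2^2x_3 + x_2^2 - x_2x_3 - x_2 - x_3^3 + x_3 → -x_2^2x_3 + x_2^2 + x_2 - x_3^3 - x_3
  leading term x_2^2x_3: subtract (-1)·g_3 from -x_2^2x_3 + x_2^2 + x_2 - x_3^3 - x_3 → x_2x_3 - x_3^4 + x_3^2 + x_3
  leading term x_2x_3: no divisor's leading term divides it; move x_2x_3 to the remainder.
  leading term x_3^4: no divisor's leading term divides it; move -x_3^4 to the remainder.
  leading term x_3^2: no divisor's leading term divides it; move x_3^2 to the remainder.
  leading term x_3: no divisor's leading term divides it; move x_3 to the remainder.
  remainder x_2x_3 - x_3^4 + x_3^2 + x_3 ≠ 0; add m_5 = x_2x_3 - x_3^4 + x_3^2 + x_3 to the basis.

S(g_2,r): lcm = x_1x_3. S = -x_1 - x_2x_3^2 + x_2 - x_3^2.
  leading term x_1: subtract (-1)·r from -x_1 - x_2x_3^2 + x_2 - x_3^2 → -x_2x_3^2 + x_2x_3 - x_3^2 + x_3
  leading term x_2x_3^2: subtract (-x_3)·m_5 from -x_2x_3^2 + x_2x_3 - x_3^2 + x_3 → x_2x_3 - x_3^5 + x_3^3 + x_3
  leading term x_2x_3: subtract (1)·m_5 from x_2x_3 - x_3^5 + x_3^3 + x_3 → -x_3^5 + x_3^4 + x_3^3 - x_3^2
  leading term x_3^5: no divisor's leading term divides it; move -x_3^5 to the remainder.
  leading term x_3^4: no divisor's leading term divides it; move x_3^4 to the remainder.
  leading term x_3^3: no divisor's leading term divides it; move x_3^3 to the remainder.
  leading term x_3^2: no divisor's leading term divides it; move -x_3^2 to the remainder.
  remainder -x_3^5 + x_3^4 + x_3^3 - x_3^2 ≠ 0; add m_6 = -x_3^5 + x_3^4 + x_3^3 - x_3^2 to the basis.

S(g_3,m_5): lcm = x_2^2x_3. S = -x_2^2 + x_2x_3^4 - x_2x_3^2 - x_2 - x_3^4 + x_3^3 + x_3^2 - x_3.
  leading term x_2^2: no divisor's leading term divides it; move -x_2^2 to the remainder.
  leading term x_2x_3^4: subtract (x_3^3)·m_5 from x_2x_3^4 - x_2x_3^2 - x_2 - x_3^4 + x_3^3 + x_3^2 - x_3 → -x_2x_3^2 - x_2 + x_3^7 - x_3^5 + x_3^4 + x_3^3 + x_3^2 - x_3
  leading term x_2x_3^2: subtract (-x_3)·m_5 from -x_2x_3^2 - x_2 + x_3^7 - x_3^5 + x_3^4 + x_3^3 + x_3^2 - x_3 → -x_2 + x_3^7 + x_3^5 + x_3^4 - x_3^3 - x_3^2 - x_3
  leading term x_2: no divisor's leading term divides it; move -x_2 to the remainder.
  leading term x_3^7: subtract (-x_3^2)·m_6 from x_3^7 + x_3^5 + x_3^4 - x_3^3 - x_3^2 - x_3 → x_3^6 - x_3^5 - x_3^3 - x_3^2 - x_3
  leading term x_3^6: subtract (-x_3)·m_6 from x_3^6 - x_3^5 - x_3^3 - x_3^2 - x_3 → x_3^4 + x_3^3 - x_3^2 - x_3
  leading term x_3^4: no divisor's leading term divides it; move x_3^4 to the remainder.
  leading term x_3^3: no divisor's leading term divides it; move x_3^3 to the remainder.
  leading term x_3^2: no divisor's leading term divides it; move -x_3^2 to the remainder.
  leading term x_3: no divisor's leading term divides it; move -x_3 to the remainder.
  remainder -x_2^2 - x_2 + x_3^4 + x_3^3 - x_3^2 - x_3 ≠ 0; add m_7 = -x_2^2 - x_2 + x_3^4 + x_3^3 - x_3^2 - x_3 to the basis.

The other S-polynomials (S(g_1,g_2), S(g_1,g_3), S(g_2,g_3), S(g_3,r), S(g_1,m_5), S(g_2,m_5), S(r,m_5), S(g_1,m_6), S(g_2,m_6), S(g_3,m_6), S(r,m_6), S(m_5,m_6), S(g_1,m_7), S(g_2,m_7), S(g_3,m_7), S(r,m_7), S(m_5,m_7), S(m_6,m_7)) all reduce to 0 modulo the current basis, so we have a Gröbner basis.
Inter-reduce: drop elements whose leading term is divisible by another's, tail-reduce, and make monic.
Reduced Gröbner basis: {x_1 - x_2 + x_3^4 - x_3^2, x_2^2 + x_2 - x_3^4 - x_3^3 + x_3^2 + x_3, x_2x_3 - x_3^4 + x_3^2 + x_3, x_3^5 - x_3^4 - x_3^3 + x_3^2}.
The reduced Gröbner basis of I + (p) is {x_1 - x_2 + x_3^4 - x_3^2, x_2^2 + x_2 - x_3^4 - x_3^3 + x_3^2 + x_3, x_2x_3 - x_3^4 + x_3^2 + x_3, x_3^5 - x_3^4 - x_3^3 + x_3^2} ≠ {1}, a proper ideal, so the enlarged system stays consistent: p is independent of I, with normal form x_1 + x_2x_3 - x_2 + x_3.

-x_1x_2x_3 + x_1x_3 + x_1 - x_2x_3 - x_2 + x_3^4 - x_3^2 + x_3 is independent of I; its normal form modulo I is x_1 + x_2x_3 - x_2 + x_3.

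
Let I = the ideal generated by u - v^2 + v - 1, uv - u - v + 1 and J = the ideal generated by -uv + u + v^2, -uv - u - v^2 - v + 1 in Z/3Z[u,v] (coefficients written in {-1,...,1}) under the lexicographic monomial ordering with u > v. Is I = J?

Two ideals are equal iff their reduced Gröbner bases coincide (the reduced basis is unique for a fixed ordering).
Buchberger on the first generating set:
f_1 = u - v^2 + v - 1, LT = u.
f_2 = uv - u - v + 1, LT = uv.

S(f_1,f_2): lcm = uv. S = u - v^3 + v^2 - 1.
  leading term u: subtract (1)·f_1 from u - v^3 + v^2 - 1 → -v^3 - v^2 - v
  leading term v^3: no divisor's leading term divides it; move -v^3 to the remainder.
  leading term v^2: no divisor's leading term divides it; move -v^2 to the remainder.
  leading term v: no divisor's leading term divides it; move -v to the remainder.
  remainder -v^3 - v^2 - v ≠ 0; add g_3 = -v^3 - v^2 - v to the basis.

S(f_1,g_3): leading monomials are coprime, so the S-polynomial reduces to 0 (Buchberger's first criterion).
S(f_2,g_3): lcm = uv^3. S = uv^2 - uv - v^3 + v^2.
  leading term uv^2: subtract (v^2)·f_1 from uv^2 - uv - v^3 + v^2 → -uv + v^4 + v^3 - v^2
  leading term uv: subtract (-v)·f_1 from -uv + v^4 + v^3 - v^2 → v^4 - v
  leading term v^4: subtract (-v)·g_3 from v^4 - v → -v^3 - v^2 - v
  leading term v^3: subtract (1)·g_3 from -v^3 - v^2 - v → 0
  remainder 0.

Every S-polynomial of the final basis reduces to 0, so we have a Gröbner basis.
Inter-reduce: drop elements whose leading term is divisible by another's, tail-reduce, and make monic.
Reduced Gröbner basis: {u - v^2 + v - 1, v^3 + v^2 + v}.

Buchberger on the second generating set:
h_1 = -uv + u + v^2, LT = uv.
h_2 = -uv - u - v^2 - v + 1, LT = uv.

S(h_1,h_2): lcm = uv. S = u + v^2 - v + 1.
  leading term u: no divisor's leading term divides it; move u to the remainder.
  leading term v^2: no divisor's leading term divides it; move v^2 to the remainder.
  leading term v: no divisor's leading term divides it; move -v to the remainder.
  leading term 1: no divisor's leading term divides it; move 1 to the remainder.
  remainder u + v^2 - v + 1 ≠ 0; add k_3 = u + v^2 - v + 1 to the basis.

S(h_1,k_3): lcm = uv. S = -u - v^3 - v.
  leading term u: subtract (-1)·k_3 from -u - v^3 - v → -v^3 + v^2 + v + 1
  leading term v^3: no divisor's leading term divides it; move -v^3 to the remainder.
  leading term v^2: no divisor's leading term divides it; move v^2 to the remainder.
  leading term v: no divisor's leading term divides it; move v to the remainder.
  leading term 1: no divisor's leading term divides it; move 1 to the remainder.
  remainder -v^3 + v^2 + v + 1 ≠ 0; add k_4 = -v^3 + v^2 + v + 1 to the basis.

S(h_2,k_3): lcm = uv. S = u - v^3 - v^2 - 1.
  leading term u: subtract (1)·k_3 from u - v^3 - v^2 - 1 → -v^3 + v^2 + v + 1
  leading term v^3: subtract (1)·k_4 from -v^3 + v^2 + v + 1 → 0
  remainder 0.

S(h_1,k_4): lcm = uv^3. S = uv + u - v^4.
  leading term uv: subtract (-1)·h_1 from uv + u - v^4 → -u - v^4 + v^2
  leading term u: subtract (-1)·k_3 from -u - v^4 + v^2 → -v^4 - v^2 - v + 1
  leading term v^4: subtract (v)·k_4 from -v^4 - v^2 - v + 1 → -v^3 + v^2 + v + 1
  leading term v^3: subtract (1)·k_4 from -v^3 + v^2 + v + 1 → 0
  remainder 0.

S(h_2,k_4): lcm = uv^3. S = -uv^2 + uv + u + v^4 + v^3 - v^2.
  leading term uv^2: subtract (v)·h_1 from -uv^2 + uv + u + v^4 + v^3 - v^2 → u + v^4 - v^2
  leading term u: subtract (1)·k_3 from u + v^4 - v^2 → v^4 + v^2 + v - 1
  leading term v^4: subtract (-v)·k_4 from v^4 + v^2 + v - 1 → v^3 - v^2 - v - 1
  leading term v^3: subtract (-1)·k_4 from v^3 - v^2 - v - 1 → 0
  remainder 0.

S(k_3,k_4): leading monomials are coprime, so the S-polynomial reduces to 0 (Buchberger's first criterion).
Every S-polynomial of the final basis reduces to 0, so we have a Gröbner basis.
Inter-reduce: drop elements whose leading term is divisible by another's, tail-reduce, and make monic.
Reduced Gröbner basis: {u + v^2 - v + 1, v^3 - v^2 - v - 1}.

These differ, so the ideals are not equal.

No, the ideals differ.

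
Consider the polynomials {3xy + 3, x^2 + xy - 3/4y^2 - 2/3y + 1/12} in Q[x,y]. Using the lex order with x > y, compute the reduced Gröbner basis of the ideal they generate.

f_1 = 3xy + 3, LT = xy.
f_2 = x^2 + xy - 3/4y^2 - 2/3y + 1/12, LT = x^2.

S(f_1,f_2): lcm = x^2y. S = -xy^2 + x + 3/4y^3 + 2/3y^2 - 1/12y.
  leading term xy^2: subtract (-1/3y)·f_1 from -xy^2 + x + 3/4y^3 + 2/3y^2 - 1/12y → x + 3/4y^3 + 2/3y^2 + 11/12y
  leading term x: no divisor's leading term divides it; move x to the remainder.
  leading term y^3: no divisor's leading term divides it; move 3/4y^3 to the remainder.
  leading term y^2: no divisor's leading term divides it; move 2/3y^2 to the remainder.
  leading term y: no divisor's leading term divides it; move 11/12y to the remainder.
  remainder x + 3/4y^3 + 2/3y^2 + 11/12y ≠ 0; add g_3 = x + 3/4y^3 + 2/3y^2 + 11/12y to the basis.

S(f_1,g_3): lcm = xy. S = -3/4y^4 - 2/3y^3 - 11/12y^2 + 1.
  leading term y^4: no divisor's leading term divides it; move -3/4y^4 to the remainder.
  leading term y^3: no divisor's leading term divides it; move -2/3y^3 to the remainder.
  leading term y^2: no divisor's leading term divides it; move -11/12y^2 to the remainder.
  leading term 1: no divisor's leading term divides it; move 1 to the remainder.
  remainder -3/4y^4 - 2/3y^3 - 11/12y^2 + 1 ≠ 0; add g_4 = -3/4y^4 - 2/3y^3 - 11/12y^2 + 1 to the basis.

The other S-polynomials (S(f_2,g_3), S(f_1,g_4), S(f_2,g_4), S(g_3,g_4)) all reduce to 0 modulo the current basis, so we have a Gröbner basis.
Inter-reduce: drop elements whose leading term is divisible by another's, tail-reduce, and make monic.

G = {x + 3/4y^3 + 2/3y^2 + 11/12y, y^4 + 8/9y^3 + 11/9y^2 - 4/3}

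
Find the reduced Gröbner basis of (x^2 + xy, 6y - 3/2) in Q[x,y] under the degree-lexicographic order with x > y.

G = {x^2 + 1/4x, y - 1/4}

f_1 = x^2 + xy, LT = x^2.
f_2 = 6y - 3/2, LT = y.

The S-polynomials (S(f_1,f_2)) all reduce to 0 modulo the current basis, so we have a Gröbner basis.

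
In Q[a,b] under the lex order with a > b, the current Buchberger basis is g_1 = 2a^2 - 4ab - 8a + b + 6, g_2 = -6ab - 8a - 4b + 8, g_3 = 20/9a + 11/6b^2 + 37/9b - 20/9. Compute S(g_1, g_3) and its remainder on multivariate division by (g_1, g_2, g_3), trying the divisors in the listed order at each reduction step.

S(g_1, g_3) = -33/40ab^2 - 77/20ab - 3a + 1/2b + 3; remainder on division = 0.

lcm(LM(g_1), LM(g_3)) = a^2.
S = (lcm/LT(g_1))·g_1 − (lcm/LT(g_3))·g_3 = -33/40ab^2 - 77/20ab - 3a + 1/2b + 3.
Reduce S modulo (g_1, g_2, g_3) in that order:
  leading term ab^2: subtract (11/80b)·g_2 from -33/40ab^2 - 77/20ab - 3a + 1/2b + 3 → -11/4ab - 3a + 11/20b^2 - 3/5b + 3
  leading term ab: subtract (11/24)·g_2 from -11/4ab - 3a + 11/20b^2 - 3/5b + 3 → 2/3a + 11/20b^2 + 37/30b - 2/3
  leading term a: subtract (3/10)·g_3 from 2/3a + 11/20b^2 + 37/30b - 2/3 → 0
The remainder is 0, so this S-polynomial contributes no new basis element.
This is the inner loop of Buchberger's algorithm — each nonzero remainder becomes a new basis element.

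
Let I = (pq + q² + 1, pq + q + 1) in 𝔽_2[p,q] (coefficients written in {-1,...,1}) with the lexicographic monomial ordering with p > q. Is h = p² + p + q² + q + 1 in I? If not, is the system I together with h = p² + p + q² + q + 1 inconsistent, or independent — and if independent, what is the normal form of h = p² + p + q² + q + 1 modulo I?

Adjoining p² + p + q² + q + 1 makes the ideal the whole ring: the system is inconsistent.

First compute the reduced Gröbner basis of I by Buchberger's algorithm.
f_1 = pq + q² + 1, LT = pq.
f_2 = pq + q + 1, LT = pq.

S(f_1,f_2): lcm = pq. S = q² + q.
  leading term q²: no divisor's leading term divides it; move q² to the remainder.
  leading term q: no divisor's leading term divides it; move q to the remainder.
  remainder q² + q ≠ 0; add k_3 = q² + q to the basis.

S(f_1,k_3): lcm = pq². S = pq + q³ + q.
  leading term pq: subtract (1)·f_1 from pq + q³ + q → q³ + q² + q + 1
  leading term q³: subtract (q)·k_3 from q³ + q² + q + 1 → q + 1
  leading term q: no divisor's leading term divides it; move q to the remainder.
  leading term 1: no divisor's leading term divides it; move 1 to the remainder.
  remainder q + 1 ≠ 0; add k_4 = q + 1 to the basis.

S(f_1,k_4): lcm = pq. S = p + q² + 1.
  leading term p: no divisor's leading term divides it; move p to the remainder.
  leading term q²: subtract (1)·k_3 from q² + 1 → q + 1
  leading term q: subtract (1)·k_4 from q + 1 → 0
  remainder p ≠ 0; add k_5 = p to the basis.

The other S-polynomials (S(f_2,k_3), S(f_2,k_4), S(k_3,k_4), S(f_1,k_5), S(f_2,k_5), S(k_3,k_5), S(k_4,k_5)) all reduce to 0 modulo the current basis, so we have a Gröbner basis.
Inter-reduce: drop elements whose leading term is divisible by another's, tail-reduce, and make monic.
Reduced Gröbner basis: {p, q + 1}.
Label its elements g_1 = p, g_2 = q + 1.

Reduce h = p² + p + q² + q + 1 modulo G:
  leading term p²: subtract (p)·g_1 from p² + p + q² + q + 1 → p + q² + q + 1
  leading term p: subtract (1)·g_1 from p + q² + q + 1 → q² + q + 1
  leading term q²: subtract (q)·g_2 from q² + q + 1 → 1
  leading term 1: no divisor's leading term divides it; move 1 to the remainder.
  normal form = 1.
The normal form is nonzero, so h ∉ I. Since h minus its normal form lies in I, I + (h) = I + (r) where r = 1; decide whether this ideal is the whole ring.
Here r = 1 is a nonzero constant, hence a unit: 1 ∈ I + (h), the Gröbner basis of I + (h) is {1}, and the enlarged system has no common solution — adjoining h is inconsistent.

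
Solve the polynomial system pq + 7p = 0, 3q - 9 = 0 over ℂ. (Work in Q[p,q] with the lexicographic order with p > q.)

{(0, 3)}

Compute a lex Gröbner basis by Buchberger's algorithm.
f_1 = pq + 7p, LT = pq.
f_2 = 3q - 9, LT = q.

S(f_1,f_2): lcm = pq. S = 10p.
  reduce S modulo (f_1, f_2):
  remainder 10p ≠ 0; add h_3 = 10p to the basis.

The other S-polynomials (S(f_1,h_3), S(f_2,h_3)) all reduce to 0 modulo the current basis, so we have a Gröbner basis.
Inter-reduce: drop elements whose leading term is divisible by another's, tail-reduce, and make monic.
Reduced Gröbner basis: {p, q - 3}.

Since the basis is lex-ordered, q - 3 is univariate in q. Its roots are {3}. Back-substituting each root into the other basis elements fixes the other coordinates.
  q = 3: the earlier basis element becomes p = 0, giving p = 0 — point (0, 3).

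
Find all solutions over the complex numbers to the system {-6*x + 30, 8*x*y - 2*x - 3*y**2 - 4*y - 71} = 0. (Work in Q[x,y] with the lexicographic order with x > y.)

Compute a lex Gröbner basis by Buchberger's algorithm.
f_1 = -6*x + 30, LT = x.
f_2 = 8*x*y - 2*x - 3*y**2 - 4*y - 71, LT = x*y.

S(f_1,f_2): lcm = x*y. S = 1/4*x + 3/8*y**2 - 9/2*y + 71/8.
  reduce S modulo (f_1, f_2):
  remainder 3/8*y**2 - 9/2*y + 81/8 ≠ 0; add h_3 = 3/8*y**2 - 9/2*y + 81/8 to the basis.

The other S-polynomials (S(f_1,h_3), S(f_2,h_3)) all reduce to 0 modulo the current basis, so we have a Gröbner basis.
Inter-reduce: drop elements whose leading term is divisible by another's, tail-reduce, and make monic.
Reduced Gröbner basis: {x - 5, y**2 - 12*y + 27}.

The lex basis is triangular: the last element involves only y. Solving y**2 - 12*y + 27 = 0 gives y ∈ {3, 9}; substituting each value into the earlier elements determines the remaining variables.
  y = 3: the earlier basis element becomes x - 5 = 0, giving x = 5 — point (5, 3).
  y = 9: the earlier basis element becomes x - 5 = 0, giving x = 5 — point (5, 9).

{(5, 3), (5, 9)}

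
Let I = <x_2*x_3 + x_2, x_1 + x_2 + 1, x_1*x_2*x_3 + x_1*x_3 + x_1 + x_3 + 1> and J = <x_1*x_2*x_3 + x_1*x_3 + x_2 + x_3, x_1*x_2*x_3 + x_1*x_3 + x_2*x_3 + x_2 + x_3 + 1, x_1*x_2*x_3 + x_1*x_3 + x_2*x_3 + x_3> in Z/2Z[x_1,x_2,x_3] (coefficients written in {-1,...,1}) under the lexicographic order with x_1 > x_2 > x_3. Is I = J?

Two ideals are equal iff their reduced Gröbner bases coincide (the reduced basis is unique for a fixed ordering).
Buchberger on the first generating set:
f_1 = x_2*x_3 + x_2, LT = x_2*x_3.
f_2 = x_1 + x_2 + 1, LT = x_1.
f_3 = x_1*x_2*x_3 + x_1*x_3 + x_1 + x_3 + 1, LT = x_1*x_2*x_3.

S(f_1,f_3): lcm = x_1*x_2*x_3. S = x_1*x_2 + x_1*x_3 + x_1 + x_3 + 1.
  leading term x_1*x_2: subtract (x_2)·f_2 from x_1*x_2 + x_1*x_3 + x_1 + x_3 + 1 → x_1*x_3 + x_1 + x_2**2 + x_2 + x_3 + 1
  leading term x_1*x_3: subtract (x_3)·f_2 from x_1*x_3 + x_1 + x_2**2 + x_2 + x_3 + 1 → x_1 + x_2**2 + x_2*x_3 + x_2 + 1
  leading term x_1: subtract (1)·f_2 from x_1 + x_2**2 + x_2*x_3 + x_2 + 1 → x_2**2 + x_2*x_3
  leading term x_2**2: no divisor's leading term divides it; move x_2**2 to the remainder.
  leading term x_2*x_3: subtract (1)·f_1 from x_2*x_3 → x_2
  leading term x_2: no divisor's leading term divides it; move x_2 to the remainder.
  remainder x_2**2 + x_2 ≠ 0; add g_4 = x_2**2 + x_2 to the basis.

The other S-polynomials (S(f_1,f_2), S(f_2,f_3), S(f_1,g_4), S(f_2,g_4), S(f_3,g_4)) all reduce to 0 modulo the current basis, so we have a Gröbner basis.
Inter-reduce: drop elements whose leading term is divisible by another's, tail-reduce, and make monic.
Reduced Gröbner basis: {x_1 + x_2 + 1, x_2**2 + x_2, x_2*x_3 + x_2}.

Buchberger on the second generating set:
h_1 = x_1*x_2*x_3 + x_1*x_3 + x_2 + x_3, LT = x_1*x_2*x_3.
h_2 = x_1*x_2*x_3 + x_1*x_3 + x_2*x_3 + x_2 + x_3 + 1, LT = x_1*x_2*x_3.
h_3 = x_1*x_2*x_3 + x_1*x_3 + x_2*x_3 + x_3, LT = x_1*x_2*x_3.

S(h_1,h_2): lcm = x_1*x_2*x_3. S = x_2*x_3 + 1.
  leading term x_2*x_3: no divisor's leading term divides it; move x_2*x_3 to the remainder.
  leading term 1: no divisor's leading term divides it; move 1 to the remainder.
  remainder x_2*x_3 + 1 ≠ 0; add k_4 = x_2*x_3 + 1 to the basis.

S(h_1,h_3): lcm = x_1*x_2*x_3. S = x_2*x_3 + x_2.
  leading term x_2*x_3: subtract (1)·k_4 from x_2*x_3 + x_2 → x_2 + 1
  leading term x_2: no divisor's leading term divides it; move x_2 to the remainder.
  leading term 1: no divisor's leading term divides it; move 1 to the remainder.
  remainder x_2 + 1 ≠ 0; add k_5 = x_2 + 1 to the basis.

S(h_1,k_4): lcm = x_1*x_2*x_3. S = x_1*x_3 + x_1 + x_2 + x_3.
  leading term x_1*x_3: no divisor's leading term divides it; move x_1*x_3 to the remainder.
  leading term x_1: no divisor's leading term divides it; move x_1 to the remainder.
  leading term x_2: subtract (1)·k_5 from x_2 + x_3 → x_3 + 1
  leading term x_3: no divisor's leading term divides it; move x_3 to the remainder.
  leading term 1: no divisor's leading term divides it; move 1 to the remainder.
  remainder x_1*x_3 + x_1 + x_3 + 1 ≠ 0; add k_6 = x_1*x_3 + x_1 + x_3 + 1 to the basis.

S(h_1,k_5): lcm = x_1*x_2*x_3. S = x_2 + x_3.
  leading term x_2: subtract (1)·k_5 from x_2 + x_3 → x_3 + 1
  leading term x_3: no divisor's leading term divides it; move x_3 to the remainder.
  leading term 1: no divisor's leading term divides it; move 1 to the remainder.
  remainder x_3 + 1 ≠ 0; add k_7 = x_3 + 1 to the basis.

The other S-polynomials (S(h_2,h_3), S(h_2,k_4), S(h_3,k_4), S(h_2,k_5), S(h_3,k_5), S(k_4,k_5), S(h_1,k_6), S(h_2,k_6), S(h_3,k_6), S(k_4,k_6), S(k_5,k_6), S(h_1,k_7), S(h_2,k_7), S(h_3,k_7), S(k_4,k_7), S(k_5,k_7), S(k_6,k_7)) all reduce to 0 modulo the current basis, so we have a Gröbner basis.
Inter-reduce: drop elements whose leading term is divisible by another's, tail-reduce, and make monic.
Reduced Gröbner basis: {x_2 + 1, x_3 + 1}.

Since the reduced bases disagree, the two ideals are not the same.

No, the ideals differ.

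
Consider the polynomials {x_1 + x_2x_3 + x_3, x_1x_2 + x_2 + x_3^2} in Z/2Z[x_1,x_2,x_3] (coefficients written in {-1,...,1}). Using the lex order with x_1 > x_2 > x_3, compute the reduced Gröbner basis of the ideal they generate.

f_1 = x_1 + x_2x_3 + x_3, LT = x_1.
f_2 = x_1x_2 + x_2 + x_3^2, LT = x_1x_2.

S(f_1,f_2): lcm = x_1x_2. S = x_2^2x_3 + x_2x_3 + x_2 + x_3^2.
  reduce S modulo (f_1, f_2):
  remainder x_2^2x_3 + x_2x_3 + x_2 + x_3^2 ≠ 0; add g_3 = x_2^2x_3 + x_2x_3 + x_2 + x_3^2 to the basis.

The other S-polynomials (S(f_1,g_3), S(f_2,g_3)) all reduce to 0 modulo the current basis, so we have a Gröbner basis.
Inter-reduce: drop elements whose leading term is divisible by another's, tail-reduce, and make monic.

G = {x_1 + x_2x_3 + x_3, x_2^2x_3 + x_2x_3 + x_2 + x_3^2}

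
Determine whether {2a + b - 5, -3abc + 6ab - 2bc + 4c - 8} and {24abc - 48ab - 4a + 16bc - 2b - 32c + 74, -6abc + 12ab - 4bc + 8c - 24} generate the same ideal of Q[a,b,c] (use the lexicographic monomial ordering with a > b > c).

No, the ideals differ.

Two ideals are equal iff their reduced Gröbner bases coincide (the reduced basis is unique for a fixed ordering).
Buchberger on the first generating set:
f_1 = 2a + b - 5, LT = a.
f_2 = -3abc + 6ab - 2bc + 4c - 8, LT = abc.

S(f_1,f_2): lcm = abc. S = 2ab + 1/2b^2c - 19/6bc + 4/3c - 8/3.
  reduce S modulo (f_1, f_2):
  remainder 1/2b^2c - b^2 - 19/6bc + 5b + 4/3c - 8/3 ≠ 0; add g_3 = 1/2b^2c - b^2 - 19/6bc + 5b + 4/3c - 8/3 to the basis.

The other S-polynomials (S(f_1,g_3), S(f_2,g_3)) all reduce to 0 modulo the current basis, so we have a Gröbner basis.
Inter-reduce: drop elements whose leading term is divisible by another's, tail-reduce, and make monic.
Reduced Gröbner basis: {a + 1/2b - 5/2, b^2c - 2b^2 - 19/3bc + 10b + 8/3c - 16/3}.

Buchberger on the second generating set:
h_1 = 24abc - 48ab - 4a + 16bc - 2b - 32c + 74, LT = abc.
h_2 = -6abc + 12ab - 4bc + 8c - 24, LT = abc.

S(h_1,h_2): lcm = abc. S = -1/6a - 1/12b - 11/12.
  reduce S modulo (h_1, h_2):
  remainder -1/6a - 1/12b - 11/12 ≠ 0; add k_3 = -1/6a - 1/12b - 11/12 to the basis.

S(h_1,k_3): lcm = abc. S = -2ab - 1/6a - 1/2b^2c - 29/6bc - 1/12b - 4/3c + 37/12.
  reduce S modulo (h_1, h_2, k_3):
  remainder -1/2b^2c + b^2 - 29/6bc + 11b - 4/3c + 4 ≠ 0; add k_4 = -1/2b^2c + b^2 - 29/6bc + 11b - 4/3c + 4 to the basis.

The other S-polynomials (S(h_2,k_3), S(h_1,k_4), S(h_2,k_4), S(k_3,k_4)) all reduce to 0 modulo the current basis, so we have a Gröbner basis.
Inter-reduce: drop elements whose leading term is divisible by another's, tail-reduce, and make monic.
Reduced Gröbner basis: {a + 1/2b + 11/2, b^2c - 2b^2 + 29/3bc - 22b + 8/3c - 8}.

Since the reduced bases disagree, the two ideals are not the same.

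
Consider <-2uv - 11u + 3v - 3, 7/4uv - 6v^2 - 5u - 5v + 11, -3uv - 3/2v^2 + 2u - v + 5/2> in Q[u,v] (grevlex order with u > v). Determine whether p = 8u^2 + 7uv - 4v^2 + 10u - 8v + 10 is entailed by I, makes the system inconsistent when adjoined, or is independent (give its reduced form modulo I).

First compute the reduced Gröbner basis of I by Buchberger's algorithm.
f_1 = -2uv - 11u + 3v - 3, LT = uv.
f_2 = 7/4uv - 6v^2 - 5u - 5v + 11, LT = uv.
f_3 = -3uv - 3/2v^2 + 2u - v + 5/2, LT = uv.

S(f_1,f_2): lcm = uv. S = 24/7v^2 + 117/14u + 19/14v - 67/14.
  leading term v^2: no divisor's leading term divides it; move 24/7v^2 to the remainder.
  leading term u: no divisor's leading term divides it; move 117/14u to the remainder.
  leading term v: no divisor's leading term divides it; move 19/14v to the remainder.
  leading term 1: no divisor's leading term divides it; move -67/14 to the remainder.
  remainder 24/7v^2 + 117/14u + 19/14v - 67/14 ≠ 0; add h_4 = 24/7v^2 + 117/14u + 19/14v - 67/14 to the basis.

S(f_1,f_3): lcm = uv. S = -1/2v^2 + 37/6u - 11/6v + 7/3.
  leading term v^2: subtract (-7/48)·h_4 from -1/2v^2 + 37/6u - 11/6v + 7/3 → 709/96u - 157/96v + 157/96
  leading term u: no divisor's leading term divides it; move 709/96u to the remainder.
  leading term v: no divisor's leading term divides it; move -157/96v to the remainder.
  leading term 1: no divisor's leading term divides it; move 157/96 to the remainder.
  remainder 709/96u - 157/96v + 157/96 ≠ 0; add h_5 = 709/96u - 157/96v + 157/96 to the basis.

S(f_1,h_4): lcm = uv^2. S = -39/16u^2 + 245/48uv - 3/2v^2 + 67/48u + 3/2v.
  leading term u^2: subtract (-234/709u)·h_5 from -39/16u^2 + 245/48uv - 3/2v^2 + 67/48u + 3/2v → 19417/4254uv - 3/2v^2 + 4117/2127u + 3/2v
  leading term uv: subtract (-19417/8508)·f_1 from 19417/4254uv - 3/2v^2 + 4117/2127u + 3/2v → -3/2v^2 - 197119/8508u + 23671/2836v - 19417/2836
  leading term v^2: subtract (-7/16)·h_4 from -3/2v^2 - 197119/8508u + 23671/2836v - 19417/2836 → -1328093/68064u + 202839/22688v - 202839/22688
  leading term u: subtract (-1328093/502681)·h_5 from -1328093/68064u + 202839/22688v - 202839/22688 → 13932997/3016086v - 13932997/3016086
  leading term v: no divisor's leading term divides it; move 13932997/3016086v to the remainder.
  leading term 1: no divisor's leading term divides it; move -13932997/3016086 to the remainder.
  remainder 13932997/3016086v - 13932997/3016086 ≠ 0; add h_6 = 13932997/3016086v - 13932997/3016086 to the basis.

The other S-polynomials (S(f_2,f_3), S(f_2,h_4), S(f_3,h_4), S(f_1,h_5), S(f_2,h_5), S(f_3,h_5), S(h_4,h_5), S(f_1,h_6), S(f_2,h_6), S(f_3,h_6), S(h_4,h_6), S(h_5,h_6)) all reduce to 0 modulo the current basis, so we have a Gröbner basis.
Inter-reduce: drop elements whose leading term is divisible by another's, tail-reduce, and make monic.
Reduced Gröbner basis: {u, v - 1}.
Label its elements g_1 = u, g_2 = v - 1.

Reduce p = 8u^2 + 7uv - 4v^2 + 10u - 8v + 10 modulo G:
  leading term u^2: subtract (8u)·g_1 from 8u^2 + 7uv - 4v^2 + 10u - 8v + 10 → 7uv - 4v^2 + 10u - 8v + 10
  leading term uv: subtract (7v)·g_1 from 7uv - 4v^2 + 10u - 8v + 10 → -4v^2 + 10u - 8v + 10
  leading term v^2: subtract (-4v)·g_2 from -4v^2 + 10u - 8v + 10 → 10u - 12v + 10
  leading term u: subtract (10)·g_1 from 10u - 12v + 10 → -12v + 10
  leading term v: subtract (-12)·g_2 from -12v + 10 → -2
  leading term 1: no divisor's leading term divides it; move -2 to the remainder.
  normal form = -2.
The normal form is nonzero, so p ∉ I. Since p minus its normal form lies in I, I + (p) = I + (r) where r = -2; decide whether this ideal is the whole ring.
Here r = -2 is a nonzero constant, hence a unit: 1 ∈ I + (p), the Gröbner basis of I + (p) is {1}, and the enlarged system has no common solution — adjoining p is inconsistent.

Adjoining 8u^2 + 7uv - 4v^2 + 10u - 8v + 10 makes the ideal the whole ring: the system is inconsistent.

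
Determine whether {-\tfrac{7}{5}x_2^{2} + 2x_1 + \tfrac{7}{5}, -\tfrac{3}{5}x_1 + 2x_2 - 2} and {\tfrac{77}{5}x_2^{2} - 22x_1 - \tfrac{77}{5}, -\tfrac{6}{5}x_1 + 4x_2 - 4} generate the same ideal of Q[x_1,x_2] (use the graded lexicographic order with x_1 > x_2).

Equality of ideals is decidable: compute both reduced Gröbner bases (unique for the ordering) and check whether they agree.
Buchberger on the first generating set:
f_1 = -\tfrac{7}{5}x_2^{2} + 2x_1 + \tfrac{7}{5}, LT = x_2^{2}.
f_2 = -\tfrac{3}{5}x_1 + 2x_2 - 2, LT = x_1.

S(f_1,f_2): leading monomials are coprime, so the S-polynomial reduces to 0 (Buchberger's first criterion).
Every S-polynomial of the final basis reduces to 0, so we have a Gröbner basis.
Inter-reduce: drop elements whose leading term is divisible by another's, tail-reduce, and make monic.
Reduced Gröbner basis: {x_2^{2} - \tfrac{100}{21}x_2 + \tfrac{79}{21}, x_1 - \tfrac{10}{3}x_2 + \tfrac{10}{3}}.

Buchberger on the second generating set:
h_1 = \tfrac{77}{5}x_2^{2} - 22x_1 - \tfrac{77}{5}, LT = x_2^{2}.
h_2 = -\tfrac{6}{5}x_1 + 4x_2 - 4, LT = x_1.

S(h_1,h_2): leading monomials are coprime, so the S-polynomial reduces to 0 (Buchberger's first criterion).
Every S-polynomial of the final basis reduces to 0, so we have a Gröbner basis.
Inter-reduce: drop elements whose leading term is divisible by another's, tail-reduce, and make monic.
Reduced Gröbner basis: {x_2^{2} - \tfrac{100}{21}x_2 + \tfrac{79}{21}, x_1 - \tfrac{10}{3}x_2 + \tfrac{10}{3}}.

The two bases agree; hence the ideals are identical.

Yes, the ideals are equal.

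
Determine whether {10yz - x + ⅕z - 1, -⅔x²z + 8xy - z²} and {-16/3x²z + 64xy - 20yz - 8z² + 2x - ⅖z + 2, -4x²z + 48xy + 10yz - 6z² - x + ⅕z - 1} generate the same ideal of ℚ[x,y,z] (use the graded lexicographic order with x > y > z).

Yes, the ideals are equal.

Two ideals are equal iff their reduced Gröbner bases coincide (the reduced basis is unique for a fixed ordering).
Buchberger on the first generating set:
f_1 = 10yz - x + ⅕z - 1, LT = yz.
f_2 = -⅔x²z + 8xy - z², LT = x²z.

S(f_1,f_2): lcm = x²yz. S = -1/10x³ + 1/50x²z + 12xy² - 3/2yz² - 1/10x².
  leading term x³: no divisor's leading term divides it; move -1/10x³ to the remainder.
  leading term x²z: subtract (-3/100)·f_2 from 1/50x²z + 12xy² - 3/2yz² - 1/10x² → 12xy² - 3/2yz² - 1/10x² + 6/25xy - 3/100z²
  leading term xy²: no divisor's leading term divides it; move 12xy² to the remainder.
  leading term yz²: subtract (-3/20z)·f_1 from -3/2yz² - 1/10x² + 6/25xy - 3/100z² → -1/10x² + 6/25xy - 3/20xz - 3/20z
  leading term x²: no divisor's leading term divides it; move -1/10x² to the remainder.
  leading term xy: no divisor's leading term divides it; move 6/25xy to the remainder.
  leading term xz: no divisor's leading term divides it; move -3/20xz to the remainder.
  leading term z: no divisor's leading term divides it; move -3/20z to the remainder.
  remainder -1/10x³ + 12xy² - 1/10x² + 6/25xy - 3/20xz - 3/20z ≠ 0; add g_3 = -1/10x³ + 12xy² - 1/10x² + 6/25xy - 3/20xz - 3/20z to the basis.

The other S-polynomials (S(f_1,g_3), S(f_2,g_3)) all reduce to 0 modulo the current basis, so we have a Gröbner basis.
Inter-reduce: drop elements whose leading term is divisible by another's, tail-reduce, and make monic.
Reduced Gröbner basis: {x³ - 120xy² + x² - 12/5xy + 3/2xz + 3/2z, x²z - 12xy + 3/2z², yz - 1/10x + 1/50z - 1/10}.

Buchberger on the second generating set:
h_1 = -16/3x²z + 64xy - 20yz - 8z² + 2x - ⅖z + 2, LT = x²z.
h_2 = -4x²z + 48xy + 10yz - 6z² - x + ⅕z - 1, LT = x²z.

S(h_1,h_2): lcm = x²z. S = 25/4yz - ⅝x + ⅛z - ⅝.
  leading term yz: no divisor's leading term divides it; move 25/4yz to the remainder.
  leading term x: no divisor's leading term divides it; move -⅝x to the remainder.
  leading term z: no divisor's leading term divides it; move ⅛z to the remainder.
  leading term 1: no divisor's leading term divides it; move -⅝ to the remainder.
  remainder 25/4yz - ⅝x + ⅛z - ⅝ ≠ 0; add k_3 = 25/4yz - ⅝x + ⅛z - ⅝ to the basis.

S(h_1,k_3): lcm = x²yz. S = 1/10x³ - 1/50x²z - 12xy² + 15/4y²z + 3/2yz² + 1/10x² - ⅜xy + 3/40yz - ⅜y.
  leading term x³: no divisor's leading term divides it; move 1/10x³ to the remainder.
  leading term x²z: subtract (3/800)·h_1 from -1/50x²z - 12xy² + 15/4y²z + 3/2yz² + 1/10x² - ⅜xy + 3/40yz - ⅜y → -12xy² + 15/4y²z + 3/2yz² + 1/10x² - 123/200xy + 3/20yz + 3/100z² - 3/400x - ⅜y + 3/2000z - 3/400
  leading term xy²: no divisor's leading term divides it; move -12xy² to the remainder.
  leading term y²z: subtract (⅗y)·k_3 from 15/4y²z + 3/2yz² + 1/10x² - 123/200xy + 3/20yz + 3/100z² - 3/400x - ⅜y + 3/2000z - 3/400 → 3/2yz² + 1/10x² - 6/25xy + 3/40yz + 3/100z² - 3/400x + 3/2000z - 3/400
  leading term yz²: subtract (6/25z)·k_3 from 3/2yz² + 1/10x² - 6/25xy + 3/40yz + 3/100z² - 3/400x + 3/2000z - 3/400 → 1/10x² - 6/25xy + 3/20xz + 3/40yz - 3/400x + 303/2000z - 3/400
  leading term x²: no divisor's leading term divides it; move 1/10x² to the remainder.
  leading term xy: no divisor's leading term divides it; move -6/25xy to the remainder.
  leading term xz: no divisor's leading term divides it; move 3/20xz to the remainder.
  leading term yz: subtract (3/250)·k_3 from 3/40yz - 3/400x + 303/2000z - 3/400 → 3/20z
  leading term z: no divisor's leading term divides it; move 3/20z to the remainder.
  remainder 1/10x³ - 12xy² + 1/10x² - 6/25xy + 3/20xz + 3/20z ≠ 0; add k_4 = 1/10x³ - 12xy² + 1/10x² - 6/25xy + 3/20xz + 3/20z to the basis.

The other S-polynomials (S(h_2,k_3), S(h_1,k_4), S(h_2,k_4), S(k_3,k_4)) all reduce to 0 modulo the current basis, so we have a Gröbner basis.
Inter-reduce: drop elements whose leading term is divisible by another's, tail-reduce, and make monic.
Reduced Gröbner basis: {x³ - 120xy² + x² - 12/5xy + 3/2xz + 3/2z, x²z - 12xy + 3/2z², yz - 1/10x + 1/50z - 1/10}.

The two bases agree; hence the ideals are identical.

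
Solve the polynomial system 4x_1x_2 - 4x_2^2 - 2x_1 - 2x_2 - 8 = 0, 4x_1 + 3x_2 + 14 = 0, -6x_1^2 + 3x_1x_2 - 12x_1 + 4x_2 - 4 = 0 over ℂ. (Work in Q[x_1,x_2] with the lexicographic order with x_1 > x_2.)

{(-2, -2)}

Compute a lex Gröbner basis by Buchberger's algorithm.
f_1 = 4x_1x_2 - 2x_1 - 4x_2^2 - 2x_2 - 8, LT = x_1x_2.
f_2 = 4x_1 + 3x_2 + 14, LT = x_1.
f_3 = -6x_1^2 + 3x_1x_2 - 12x_1 + 4x_2 - 4, LT = x_1^2.

S(f_1,f_2): lcm = x_1x_2. S = -1/2x_1 - 7/4x_2^2 - 4x_2 - 2.
  leading term x_1: subtract (-1/8)·f_2 from -1/2x_1 - 7/4x_2^2 - 4x_2 - 2 → -7/4x_2^2 - 29/8x_2 - 1/4
  leading term x_2^2: no divisor's leading term divides it; move -7/4x_2^2 to the remainder.
  leading term x_2: no divisor's leading term divides it; move -29/8x_2 to the remainder.
  leading term 1: no divisor's leading term divides it; move -1/4 to the remainder.
  remainder -7/4x_2^2 - 29/8x_2 - 1/4 ≠ 0; add h_4 = -7/4x_2^2 - 29/8x_2 - 1/4 to the basis.

S(f_1,f_3): lcm = x_1^2x_2. S = -1/2x_1^2 - 1/2x_1x_2^2 - 5/2x_1x_2 - 2x_1 + 2/3x_2^2 - 2/3x_2.
  leading term x_1^2: subtract (-1/8x_1)·f_2 from -1/2x_1^2 - 1/2x_1x_2^2 - 5/2x_1x_2 - 2x_1 + 2/3x_2^2 - 2/3x_2 → -1/2x_1x_2^2 - 17/8x_1x_2 - 1/4x_1 + 2/3x_2^2 - 2/3x_2
  leading term x_1x_2^2: subtract (-1/8x_2)·f_1 from -1/2x_1x_2^2 - 17/8x_1x_2 - 1/4x_1 + 2/3x_2^2 - 2/3x_2 → -19/8x_1x_2 - 1/4x_1 - 1/2x_2^3 + 5/12x_2^2 - 5/3x_2
  leading term x_1x_2: subtract (-19/32)·f_1 from -19/8x_1x_2 - 1/4x_1 - 1/2x_2^3 + 5/12x_2^2 - 5/3x_2 → -23/16x_1 - 1/2x_2^3 - 47/24x_2^2 - 137/48x_2 - 19/4
  leading term x_1: subtract (-23/64)·f_2 from -23/16x_1 - 1/2x_2^3 - 47/24x_2^2 - 137/48x_2 - 19/4 → -1/2x_2^3 - 47/24x_2^2 - 341/192x_2 + 9/32
  leading term x_2^3: subtract (2/7x_2)·h_4 from -1/2x_2^3 - 47/24x_2^2 - 341/192x_2 + 9/32 → -155/168x_2^2 - 2291/1344x_2 + 9/32
  leading term x_2^2: subtract (155/294)·h_4 from -155/168x_2^2 - 2291/1344x_2 + 9/32 → 1943/9408x_2 + 1943/4704
  leading term x_2: no divisor's leading term divides it; move 1943/9408x_2 to the remainder.
  leading term 1: no divisor's leading term divides it; move 1943/4704 to the remainder.
  remainder 1943/9408x_2 + 1943/4704 ≠ 0; add h_5 = 1943/9408x_2 + 1943/4704 to the basis.

The other S-polynomials (S(f_2,f_3), S(f_1,h_4), S(f_2,h_4), S(f_3,h_4), S(f_1,h_5), S(f_2,h_5), S(f_3,h_5), S(h_4,h_5)) all reduce to 0 modulo the current basis, so we have a Gröbner basis.
Inter-reduce: drop elements whose leading term is divisible by another's, tail-reduce, and make monic.
Reduced Gröbner basis: {x_1 + 2, x_2 + 2}.

Elimination: the polynomial x_2 + 2 lies in the elimination ideal for x_2, so x_2 ∈ {-2}. For each such x_2, the remaining basis elements (now univariate) give the rest of the solution.
  x_2 = -2: the earlier basis element becomes x_1 + 2 = 0, giving x_1 = -2 — point (-2, -2).
Substituting each solution back into the original system confirms all equations vanish.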